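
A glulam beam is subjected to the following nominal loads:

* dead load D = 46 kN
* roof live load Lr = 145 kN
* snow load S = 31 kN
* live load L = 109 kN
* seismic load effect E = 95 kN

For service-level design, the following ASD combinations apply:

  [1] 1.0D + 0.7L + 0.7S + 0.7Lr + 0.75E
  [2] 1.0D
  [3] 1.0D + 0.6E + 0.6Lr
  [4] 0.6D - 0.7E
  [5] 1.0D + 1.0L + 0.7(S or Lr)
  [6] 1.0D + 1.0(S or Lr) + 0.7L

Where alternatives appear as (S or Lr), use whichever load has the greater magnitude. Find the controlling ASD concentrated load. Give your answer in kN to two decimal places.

316.75 kN

(S or Lr) → Lr = 145 kN.
[1] 1.0(46) + 0.7(109) + 0.7(31) + 0.7(145) + 0.75(95) = 46.00 + 76.30 + 21.70 + 101.50 + 71.25 = 316.75
[2] 1.0(46) = 46.00
[3] 1.0(46) + 0.6(95) + 0.6(145) = 46.00 + 57.00 + 87.00 = 190.00
[4] 0.6(46) - 0.7(95) = 27.60 - 66.50 = -38.90
[5] 1.0(46) + 1.0(109) + 0.7(145) = 46.00 + 109.00 + 101.50 = 256.50
[6] 1.0(46) + 1.0(145) + 0.7(109) = 46.00 + 145.00 + 76.30 = 267.30
Combination 1 governs: P = 316.75 kN.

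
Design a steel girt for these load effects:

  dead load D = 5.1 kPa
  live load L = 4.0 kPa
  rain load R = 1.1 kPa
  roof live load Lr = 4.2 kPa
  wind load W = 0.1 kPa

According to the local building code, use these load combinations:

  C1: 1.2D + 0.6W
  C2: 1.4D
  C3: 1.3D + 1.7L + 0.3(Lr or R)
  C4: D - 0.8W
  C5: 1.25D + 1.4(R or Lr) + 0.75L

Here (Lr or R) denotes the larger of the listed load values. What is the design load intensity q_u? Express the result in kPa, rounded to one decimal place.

15.3 kPa

(Lr or R) → Lr = 4.2 kPa; (R or Lr) → Lr = 4.2 kPa.
C1: 1.2(5.1) + 0.6(0.1) = 6.1 + 0.1 = 6.2
C2: 1.4(5.1) = 7.1
C3: 1.3(5.1) + 1.7(4.0) + 0.3(4.2) = 6.6 + 6.8 + 1.3 = 14.7
C4: 1.0(5.1) - 0.8(0.1) = 5.1 - 0.1 = 5.0
C5: 1.25(5.1) + 1.4(4.2) + 0.75(4.0) = 6.4 + 5.9 + 3.0 = 15.3
The controlling combination is 5, giving 15.3 kPa.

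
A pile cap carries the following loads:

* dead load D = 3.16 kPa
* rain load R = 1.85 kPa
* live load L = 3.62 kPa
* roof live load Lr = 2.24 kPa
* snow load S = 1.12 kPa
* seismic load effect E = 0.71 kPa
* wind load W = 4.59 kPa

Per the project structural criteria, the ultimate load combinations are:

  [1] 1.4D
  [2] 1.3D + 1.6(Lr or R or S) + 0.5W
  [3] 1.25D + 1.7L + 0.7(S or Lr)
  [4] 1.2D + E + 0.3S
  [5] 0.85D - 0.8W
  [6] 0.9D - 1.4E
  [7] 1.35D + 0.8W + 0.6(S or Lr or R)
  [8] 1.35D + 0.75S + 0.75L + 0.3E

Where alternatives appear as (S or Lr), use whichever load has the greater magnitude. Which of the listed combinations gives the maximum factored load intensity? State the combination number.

(Lr or R or S) → Lr = 2.24 kPa; (S or Lr) → Lr = 2.24 kPa; (S or Lr or R) → Lr = 2.24 kPa.
[1] 1.4(3.16) = 4.42
[2] 1.3(3.16) + 1.6(2.24) + 0.5(4.59) = 9.99
[3] 1.25(3.16) + 1.7(3.62) + 0.7(2.24) = 11.67
[4] 1.2(3.16) + 1.0(0.71) + 0.3(1.12) = 4.84
[5] 0.85(3.16) - 0.8(4.59) = -0.99
[6] 0.9(3.16) - 1.4(0.71) = 1.85
[7] 1.35(3.16) + 0.8(4.59) + 0.6(2.24) = 9.28
[8] 1.35(3.16) + 0.75(1.12) + 0.75(3.62) + 0.3(0.71) = 8.03
The largest value is 11.67 kPa from combination 3.

Combination 3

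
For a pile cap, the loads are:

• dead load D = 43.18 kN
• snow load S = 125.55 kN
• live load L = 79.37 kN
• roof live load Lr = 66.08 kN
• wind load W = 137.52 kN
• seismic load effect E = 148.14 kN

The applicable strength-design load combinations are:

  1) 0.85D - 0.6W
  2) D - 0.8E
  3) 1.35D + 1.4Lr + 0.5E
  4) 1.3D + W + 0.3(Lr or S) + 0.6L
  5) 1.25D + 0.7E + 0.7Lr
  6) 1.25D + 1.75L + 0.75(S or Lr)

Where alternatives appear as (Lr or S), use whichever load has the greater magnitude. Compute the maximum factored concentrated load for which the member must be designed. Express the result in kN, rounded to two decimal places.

(Lr or S) → S = 125.55 kN; (S or Lr) → S = 125.55 kN.
1) 0.85(43.18) - 0.6(137.52) = -45.81
2) 1.0(43.18) - 0.8(148.14) = -75.33
3) 1.35(43.18) + 1.4(66.08) + 0.5(148.14) = 224.88
4) 1.3(43.18) + 1.0(137.52) + 0.3(125.55) + 0.6(79.37) = 278.94
5) 1.25(43.18) + 0.7(148.14) + 0.7(66.08) = 203.93
6) 1.25(43.18) + 1.75(79.37) + 0.75(125.55) = 287.04
The controlling combination is 6, giving 287.04 kN.

287.04 kN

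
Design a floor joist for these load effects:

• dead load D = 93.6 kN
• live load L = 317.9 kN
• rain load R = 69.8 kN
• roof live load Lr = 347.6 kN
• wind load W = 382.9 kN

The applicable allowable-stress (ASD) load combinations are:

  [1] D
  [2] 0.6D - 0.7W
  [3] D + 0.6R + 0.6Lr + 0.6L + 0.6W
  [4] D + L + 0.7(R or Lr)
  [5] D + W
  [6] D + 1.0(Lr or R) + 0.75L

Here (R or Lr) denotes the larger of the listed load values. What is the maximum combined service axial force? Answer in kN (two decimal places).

(R or Lr) → Lr = 347.6 kN; (Lr or R) → Lr = 347.6 kN.
[1] 1.0(93.6) = 93.60
[2] 0.6(93.6) - 0.7(382.9) = 56.16 - 268.03 = -211.87
[3] 1.0(93.6) + 0.6(69.8) + 0.6(347.6) + 0.6(317.9) + 0.6(382.9) = 93.60 + 41.88 + 208.56 + 190.74 + 229.74 = 764.52
[4] 1.0(93.6) + 1.0(317.9) + 0.7(347.6) = 93.60 + 317.90 + 243.32 = 654.82
[5] 1.0(93.6) + 1.0(382.9) = 93.60 + 382.90 = 476.50
[6] 1.0(93.6) + 1.0(347.6) + 0.75(317.9) = 93.60 + 347.60 + 238.43 = 679.63
Maximum is from combination 3.

764.52 kN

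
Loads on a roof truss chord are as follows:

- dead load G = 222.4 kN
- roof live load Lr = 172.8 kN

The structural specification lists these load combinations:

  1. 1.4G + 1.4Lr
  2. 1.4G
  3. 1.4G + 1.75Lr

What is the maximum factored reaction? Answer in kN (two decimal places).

613.76 kN

1. 1.4(222.4) + 1.4(172.8) = 311.36 + 241.92 = 553.28
2. 1.4(222.4) = 311.36
3. 1.4(222.4) + 1.75(172.8) = 311.36 + 302.40 = 613.76
The controlling combination is 3, giving 613.76 kN.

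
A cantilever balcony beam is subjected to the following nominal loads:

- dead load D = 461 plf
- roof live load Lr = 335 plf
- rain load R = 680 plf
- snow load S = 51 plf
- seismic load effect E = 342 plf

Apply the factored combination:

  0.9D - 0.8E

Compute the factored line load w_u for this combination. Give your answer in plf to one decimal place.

141.3 plf

0.9(461) - 0.8(342) = 414.9 - 273.6 = 141.3
w_u = 141.3 plf.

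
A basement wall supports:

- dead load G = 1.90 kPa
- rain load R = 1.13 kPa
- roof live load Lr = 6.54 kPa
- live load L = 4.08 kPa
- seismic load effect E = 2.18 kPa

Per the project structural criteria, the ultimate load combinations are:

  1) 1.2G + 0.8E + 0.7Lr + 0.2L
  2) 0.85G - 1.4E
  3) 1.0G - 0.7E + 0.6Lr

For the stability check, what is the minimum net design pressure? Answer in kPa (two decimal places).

1) 1.2(1.90) + 0.8(2.18) + 0.7(6.54) + 0.2(4.08) = 2.28 + 1.74 + 4.58 + 0.82 = 9.42
2) 0.85(1.90) - 1.4(2.18) = -1.44
3) 1.0(1.90) - 0.7(2.18) + 0.6(6.54) = 4.30
Combination 2 gives the minimum: -1.44 kPa.

-1.44 kPa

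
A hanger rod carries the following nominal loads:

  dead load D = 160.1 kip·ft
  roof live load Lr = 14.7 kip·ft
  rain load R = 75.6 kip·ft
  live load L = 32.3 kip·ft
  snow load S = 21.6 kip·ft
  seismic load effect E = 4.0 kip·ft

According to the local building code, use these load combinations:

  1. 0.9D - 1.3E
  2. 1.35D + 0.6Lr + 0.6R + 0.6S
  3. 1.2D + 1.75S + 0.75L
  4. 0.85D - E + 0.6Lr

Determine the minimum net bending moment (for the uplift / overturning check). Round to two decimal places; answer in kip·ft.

1. 0.9(160.1) - 1.3(4.0) = 138.89
2. 1.35(160.1) + 0.6(14.7) + 0.6(75.6) + 0.6(21.6) = 283.28
3. 1.2(160.1) + 1.75(21.6) + 0.75(32.3) = 254.15
4. 0.85(160.1) - 1.0(4.0) + 0.6(14.7) = 140.91
Combination 1 gives the minimum: 138.89 kip·ft.

138.89 kip·ft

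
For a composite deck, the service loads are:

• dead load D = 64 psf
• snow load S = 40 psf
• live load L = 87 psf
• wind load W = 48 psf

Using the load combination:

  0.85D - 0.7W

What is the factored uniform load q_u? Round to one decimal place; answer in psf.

0.85(64) - 0.7(48) = 54.4 - 33.6 = 20.8
q_u = 20.8 psf.

20.8 psf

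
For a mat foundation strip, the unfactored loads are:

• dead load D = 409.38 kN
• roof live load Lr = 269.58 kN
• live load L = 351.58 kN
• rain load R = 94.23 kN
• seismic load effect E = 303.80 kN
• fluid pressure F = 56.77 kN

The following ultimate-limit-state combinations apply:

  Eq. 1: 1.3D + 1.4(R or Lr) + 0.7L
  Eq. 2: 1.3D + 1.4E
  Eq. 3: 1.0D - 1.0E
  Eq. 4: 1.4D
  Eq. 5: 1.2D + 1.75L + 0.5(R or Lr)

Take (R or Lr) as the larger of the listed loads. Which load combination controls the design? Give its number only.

Combination 5

(R or Lr) → Lr = 269.58 kN.
Eq. 1: 1.3(409.38) + 1.4(269.58) + 0.7(351.58) = 532.19 + 377.41 + 246.11 = 1155.71
Eq. 2: 1.3(409.38) + 1.4(303.80) = 532.19 + 425.32 = 957.51
Eq. 3: 1.0(409.38) - 1.0(303.80) = 409.38 - 303.80 = 105.58
Eq. 4: 1.4(409.38) = 573.13
Eq. 5: 1.2(409.38) + 1.75(351.58) + 0.5(269.58) = 1241.31
The largest value is 1241.31 kN from combination 5.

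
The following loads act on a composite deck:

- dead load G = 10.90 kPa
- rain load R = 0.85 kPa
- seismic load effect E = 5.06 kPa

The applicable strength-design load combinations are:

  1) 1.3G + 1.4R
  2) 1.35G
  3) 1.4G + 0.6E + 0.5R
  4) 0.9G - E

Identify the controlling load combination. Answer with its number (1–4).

1) 1.3(10.90) + 1.4(0.85) = 14.17 + 1.19 = 15.36
2) 1.35(10.90) = 14.72
3) 1.4(10.90) + 0.6(5.06) + 0.5(0.85) = 18.72
4) 0.9(10.90) - 1.0(5.06) = 9.81 - 5.06 = 4.75
The largest value is 18.72 kPa from combination 3.

Combination 3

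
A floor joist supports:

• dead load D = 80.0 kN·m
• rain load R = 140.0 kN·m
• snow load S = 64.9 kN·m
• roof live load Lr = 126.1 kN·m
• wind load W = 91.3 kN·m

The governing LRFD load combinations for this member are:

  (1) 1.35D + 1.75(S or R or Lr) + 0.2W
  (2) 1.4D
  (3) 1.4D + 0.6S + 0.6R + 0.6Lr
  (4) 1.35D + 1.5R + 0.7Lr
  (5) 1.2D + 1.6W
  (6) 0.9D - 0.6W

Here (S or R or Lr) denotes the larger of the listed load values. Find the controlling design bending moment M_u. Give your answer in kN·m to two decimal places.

(S or R or Lr) → R = 140.0 kN·m.
(1) 1.35(80.0) + 1.75(140.0) + 0.2(91.3) = 108.00 + 245.00 + 18.26 = 371.26
(2) 1.4(80.0) = 112.00
(3) 1.4(80.0) + 0.6(64.9) + 0.6(140.0) + 0.6(126.1) = 112.00 + 38.94 + 84.00 + 75.66 = 310.60
(4) 1.35(80.0) + 1.5(140.0) + 0.7(126.1) = 108.00 + 210.00 + 88.27 = 406.27
(5) 1.2(80.0) + 1.6(91.3) = 96.00 + 146.08 = 242.08
(6) 0.9(80.0) - 0.6(91.3) = 72.00 - 54.78 = 17.22
The controlling combination is 4, giving 406.27 kN·m.

406.27 kN·m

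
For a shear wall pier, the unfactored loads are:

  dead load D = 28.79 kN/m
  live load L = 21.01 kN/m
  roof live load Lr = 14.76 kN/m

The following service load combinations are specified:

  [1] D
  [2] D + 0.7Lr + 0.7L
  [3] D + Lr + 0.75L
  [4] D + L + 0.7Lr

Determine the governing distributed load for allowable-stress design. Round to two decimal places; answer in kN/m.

[1] 1.0(28.79) = 28.79
[2] 1.0(28.79) + 0.7(14.76) + 0.7(21.01) = 53.83
[3] 1.0(28.79) + 1.0(14.76) + 0.75(21.01) = 59.31
[4] 1.0(28.79) + 1.0(21.01) + 0.7(14.76) = 60.13
The controlling combination is 4, giving 60.13 kN/m.

60.13 kN/m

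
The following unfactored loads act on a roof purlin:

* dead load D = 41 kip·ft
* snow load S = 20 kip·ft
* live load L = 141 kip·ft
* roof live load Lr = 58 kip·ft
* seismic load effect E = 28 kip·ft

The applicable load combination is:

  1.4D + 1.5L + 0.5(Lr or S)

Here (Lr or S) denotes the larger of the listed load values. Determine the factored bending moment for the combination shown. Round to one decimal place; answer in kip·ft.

(Lr or S) → Lr = 58 kip·ft.
1.4(41) + 1.5(141) + 0.5(58) = 297.9
M_u = 297.9 kip·ft.

297.9 kip·ft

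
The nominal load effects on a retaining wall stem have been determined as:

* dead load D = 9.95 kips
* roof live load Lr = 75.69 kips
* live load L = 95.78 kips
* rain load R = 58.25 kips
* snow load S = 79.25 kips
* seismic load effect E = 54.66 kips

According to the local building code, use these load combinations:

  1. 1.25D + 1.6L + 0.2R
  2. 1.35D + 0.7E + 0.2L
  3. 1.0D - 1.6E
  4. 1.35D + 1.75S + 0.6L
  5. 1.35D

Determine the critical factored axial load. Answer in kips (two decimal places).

1. 1.25(9.95) + 1.6(95.78) + 0.2(58.25) = 12.44 + 153.25 + 11.65 = 177.34
2. 1.35(9.95) + 0.7(54.66) + 0.2(95.78) = 13.43 + 38.26 + 19.16 = 70.85
3. 1.0(9.95) - 1.6(54.66) = 9.95 - 87.46 = -77.51
4. 1.35(9.95) + 1.75(79.25) + 0.6(95.78) = 13.43 + 138.69 + 57.47 = 209.59
5. 1.35(9.95) = 13.43
The controlling combination is 4, giving 209.59 kips.

209.59 kips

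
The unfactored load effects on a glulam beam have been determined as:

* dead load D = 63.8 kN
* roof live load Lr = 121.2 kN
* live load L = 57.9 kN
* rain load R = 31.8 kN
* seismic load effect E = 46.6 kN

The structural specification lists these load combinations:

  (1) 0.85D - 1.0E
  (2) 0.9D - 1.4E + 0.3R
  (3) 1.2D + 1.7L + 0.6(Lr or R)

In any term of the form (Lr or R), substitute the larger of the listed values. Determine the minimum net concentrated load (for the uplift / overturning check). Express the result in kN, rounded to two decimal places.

1.72 kN

(Lr or R) → Lr = 121.2 kN.
(1) 0.85(63.8) - 1.0(46.6) = 7.63
(2) 0.9(63.8) - 1.4(46.6) + 0.3(31.8) = 1.72
(3) 1.2(63.8) + 1.7(57.9) + 0.6(121.2) = 247.71
Combination 2 gives the minimum: 1.72 kN.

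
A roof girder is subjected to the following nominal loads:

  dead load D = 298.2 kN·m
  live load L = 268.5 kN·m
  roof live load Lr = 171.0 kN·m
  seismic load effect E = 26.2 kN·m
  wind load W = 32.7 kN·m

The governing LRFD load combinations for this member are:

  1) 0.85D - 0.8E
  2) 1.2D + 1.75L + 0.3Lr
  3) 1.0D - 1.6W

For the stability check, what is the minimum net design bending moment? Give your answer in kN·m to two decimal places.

1) 0.85(298.2) - 0.8(26.2) = 253.47 - 20.96 = 232.51
2) 1.2(298.2) + 1.75(268.5) + 0.3(171.0) = 357.84 + 469.88 + 51.30 = 879.02
3) 1.0(298.2) - 1.6(32.7) = 298.20 - 52.32 = 245.88
Combination 1 gives the minimum: 232.51 kN·m.

232.51 kN·m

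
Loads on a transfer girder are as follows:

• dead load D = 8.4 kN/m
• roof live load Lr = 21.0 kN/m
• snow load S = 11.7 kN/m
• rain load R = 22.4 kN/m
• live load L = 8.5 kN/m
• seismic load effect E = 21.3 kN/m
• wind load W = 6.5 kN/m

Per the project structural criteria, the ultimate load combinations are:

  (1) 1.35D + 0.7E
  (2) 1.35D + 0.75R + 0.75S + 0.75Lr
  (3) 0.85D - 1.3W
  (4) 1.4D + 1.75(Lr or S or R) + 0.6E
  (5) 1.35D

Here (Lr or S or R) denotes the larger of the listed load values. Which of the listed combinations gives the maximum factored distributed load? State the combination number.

Combination 4

(Lr or S or R) → R = 22.4 kN/m.
(1) 1.35(8.4) + 0.7(21.3) = 26.3
(2) 1.35(8.4) + 0.75(22.4) + 0.75(11.7) + 0.75(21.0) = 11.3 + 16.8 + 8.8 + 15.8 = 52.7
(3) 0.85(8.4) - 1.3(6.5) = -1.3
(4) 1.4(8.4) + 1.75(22.4) + 0.6(21.3) = 63.7
(5) 1.35(8.4) = 11.3
The largest value is 63.7 kN/m from combination 4.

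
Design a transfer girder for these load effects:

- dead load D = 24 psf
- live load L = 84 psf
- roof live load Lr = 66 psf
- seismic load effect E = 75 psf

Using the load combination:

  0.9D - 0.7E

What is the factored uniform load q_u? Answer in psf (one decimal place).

0.9(24) - 0.7(75) = 21.6 - 52.5 = -30.9
q_u = -30.9 psf.

-30.9 psf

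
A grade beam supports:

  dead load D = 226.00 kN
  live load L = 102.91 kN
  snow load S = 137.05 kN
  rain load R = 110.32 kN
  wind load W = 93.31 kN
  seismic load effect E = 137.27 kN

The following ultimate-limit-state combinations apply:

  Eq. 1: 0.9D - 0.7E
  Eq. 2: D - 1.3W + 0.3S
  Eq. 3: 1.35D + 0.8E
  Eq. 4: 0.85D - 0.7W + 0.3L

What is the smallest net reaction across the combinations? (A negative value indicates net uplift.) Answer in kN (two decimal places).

Eq. 1: 0.9(226.00) - 0.7(137.27) = 203.40 - 96.09 = 107.31
Eq. 2: 1.0(226.00) - 1.3(93.31) + 0.3(137.05) = 145.81
Eq. 3: 1.35(226.00) + 0.8(137.27) = 305.10 + 109.82 = 414.92
Eq. 4: 0.85(226.00) - 0.7(93.31) + 0.3(102.91) = 157.66
Combination 1 gives the minimum: 107.31 kN.

107.31 kN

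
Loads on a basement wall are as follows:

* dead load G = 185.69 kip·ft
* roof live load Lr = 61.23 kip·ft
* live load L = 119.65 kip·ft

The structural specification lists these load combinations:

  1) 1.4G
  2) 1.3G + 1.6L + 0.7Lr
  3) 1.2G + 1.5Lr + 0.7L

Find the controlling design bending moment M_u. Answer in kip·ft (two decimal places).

475.70 kip·ft

1) 1.4(185.69) = 259.97
2) 1.3(185.69) + 1.6(119.65) + 0.7(61.23) = 475.70
3) 1.2(185.69) + 1.5(61.23) + 0.7(119.65) = 398.43
The controlling combination is 2, giving 475.70 kip·ft.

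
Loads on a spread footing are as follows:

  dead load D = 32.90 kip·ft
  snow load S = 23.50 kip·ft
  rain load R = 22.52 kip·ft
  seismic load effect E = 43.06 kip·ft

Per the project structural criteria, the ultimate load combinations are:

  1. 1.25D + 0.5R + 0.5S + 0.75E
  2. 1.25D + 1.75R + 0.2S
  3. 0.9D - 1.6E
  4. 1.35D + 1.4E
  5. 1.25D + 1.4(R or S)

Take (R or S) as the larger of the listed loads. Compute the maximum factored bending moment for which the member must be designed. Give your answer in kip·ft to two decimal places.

104.70 kip·ft

(R or S) → S = 23.50 kip·ft.
1. 1.25(32.90) + 0.5(22.52) + 0.5(23.50) + 0.75(43.06) = 96.43
2. 1.25(32.90) + 1.75(22.52) + 0.2(23.50) = 41.13 + 39.41 + 4.70 = 85.24
3. 0.9(32.90) - 1.6(43.06) = 29.61 - 68.90 = -39.29
4. 1.35(32.90) + 1.4(43.06) = 44.42 + 60.28 = 104.70
5. 1.25(32.90) + 1.4(23.50) = 41.13 + 32.90 = 74.03
Combination 4 governs: M_u = 104.70 kip·ft.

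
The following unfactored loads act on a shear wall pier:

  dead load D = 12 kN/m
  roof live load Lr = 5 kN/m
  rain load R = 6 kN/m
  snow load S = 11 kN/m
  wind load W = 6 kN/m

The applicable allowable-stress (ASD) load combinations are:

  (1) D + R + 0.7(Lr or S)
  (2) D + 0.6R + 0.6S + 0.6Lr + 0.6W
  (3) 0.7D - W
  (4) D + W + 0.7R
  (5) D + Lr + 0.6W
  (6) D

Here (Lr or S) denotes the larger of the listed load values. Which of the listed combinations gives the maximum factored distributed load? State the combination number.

(Lr or S) → S = 11 kN/m.
(1) 1.0(12) + 1.0(6) + 0.7(11) = 12.0 + 6.0 + 7.7 = 25.7
(2) 1.0(12) + 0.6(6) + 0.6(11) + 0.6(5) + 0.6(6) = 12.0 + 3.6 + 6.6 + 3.0 + 3.6 = 28.8
(3) 0.7(12) - 1.0(6) = 8.4 - 6.0 = 2.4
(4) 1.0(12) + 1.0(6) + 0.7(6) = 12.0 + 6.0 + 4.2 = 22.2
(5) 1.0(12) + 1.0(5) + 0.6(6) = 12.0 + 5.0 + 3.6 = 20.6
(6) 1.0(12) = 12.0
The largest value is 28.8 kN/m from combination 2.

Combination 2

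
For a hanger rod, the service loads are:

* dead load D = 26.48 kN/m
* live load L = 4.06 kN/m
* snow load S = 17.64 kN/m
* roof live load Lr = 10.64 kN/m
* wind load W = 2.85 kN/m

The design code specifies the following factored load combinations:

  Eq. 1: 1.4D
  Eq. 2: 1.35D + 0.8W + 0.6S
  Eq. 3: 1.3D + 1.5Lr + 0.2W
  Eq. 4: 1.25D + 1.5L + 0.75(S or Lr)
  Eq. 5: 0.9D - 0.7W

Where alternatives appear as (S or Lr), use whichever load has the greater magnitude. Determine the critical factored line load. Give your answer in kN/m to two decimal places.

(S or Lr) → S = 17.64 kN/m.
Eq. 1: 1.4(26.48) = 37.07
Eq. 2: 1.35(26.48) + 0.8(2.85) + 0.6(17.64) = 35.75 + 2.28 + 10.58 = 48.61
Eq. 3: 1.3(26.48) + 1.5(10.64) + 0.2(2.85) = 34.42 + 15.96 + 0.57 = 50.95
Eq. 4: 1.25(26.48) + 1.5(4.06) + 0.75(17.64) = 33.10 + 6.09 + 13.23 = 52.42
Eq. 5: 0.9(26.48) - 0.7(2.85) = 21.84
Maximum is from combination 4.

52.42 kN/m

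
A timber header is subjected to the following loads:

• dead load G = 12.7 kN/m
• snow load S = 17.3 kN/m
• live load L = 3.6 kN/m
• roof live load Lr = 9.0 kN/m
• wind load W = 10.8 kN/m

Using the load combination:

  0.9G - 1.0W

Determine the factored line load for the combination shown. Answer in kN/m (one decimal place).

0.6 kN/m

0.9(12.7) - 1.0(10.8) = 11.4 - 10.8 = 0.6
w_u = 0.6 kN/m.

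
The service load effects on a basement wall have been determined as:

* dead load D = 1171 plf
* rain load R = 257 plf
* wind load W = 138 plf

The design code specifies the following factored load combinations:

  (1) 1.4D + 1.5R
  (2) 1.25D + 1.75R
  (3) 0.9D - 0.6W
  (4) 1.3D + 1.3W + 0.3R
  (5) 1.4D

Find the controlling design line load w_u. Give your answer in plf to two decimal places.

2024.90 plf

(1) 1.4(1171) + 1.5(257) = 2024.90
(2) 1.25(1171) + 1.75(257) = 1913.50
(3) 0.9(1171) - 0.6(138) = 971.10
(4) 1.3(1171) + 1.3(138) + 0.3(257) = 1778.80
(5) 1.4(1171) = 1639.40
Combination 1 governs: w_u = 2024.90 plf.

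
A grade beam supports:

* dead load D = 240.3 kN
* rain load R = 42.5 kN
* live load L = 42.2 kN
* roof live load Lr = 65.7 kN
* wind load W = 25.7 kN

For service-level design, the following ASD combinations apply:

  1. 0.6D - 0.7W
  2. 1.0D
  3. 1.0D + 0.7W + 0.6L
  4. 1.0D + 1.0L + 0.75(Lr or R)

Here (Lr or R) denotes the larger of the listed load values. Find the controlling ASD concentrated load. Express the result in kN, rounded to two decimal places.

(Lr or R) → Lr = 65.7 kN.
1. 0.6(240.3) - 0.7(25.7) = 144.18 - 17.99 = 126.19
2. 1.0(240.3) = 240.30
3. 1.0(240.3) + 0.7(25.7) + 0.6(42.2) = 240.30 + 17.99 + 25.32 = 283.61
4. 1.0(240.3) + 1.0(42.2) + 0.75(65.7) = 240.30 + 42.20 + 49.28 = 331.78
Combination 4 governs: P = 331.78 kN.

331.78 kN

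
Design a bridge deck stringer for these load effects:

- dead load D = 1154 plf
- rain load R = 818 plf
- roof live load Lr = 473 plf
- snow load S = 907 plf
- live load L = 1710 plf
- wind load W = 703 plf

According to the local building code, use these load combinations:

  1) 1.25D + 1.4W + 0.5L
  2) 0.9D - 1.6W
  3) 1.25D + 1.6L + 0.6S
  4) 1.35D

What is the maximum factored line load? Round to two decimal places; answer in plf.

4722.70 plf

1) 1.25(1154) + 1.4(703) + 0.5(1710) = 3281.70
2) 0.9(1154) - 1.6(703) = -86.20
3) 1.25(1154) + 1.6(1710) + 0.6(907) = 4722.70
4) 1.35(1154) = 1557.90
Combination 3 governs: w_u = 4722.70 plf.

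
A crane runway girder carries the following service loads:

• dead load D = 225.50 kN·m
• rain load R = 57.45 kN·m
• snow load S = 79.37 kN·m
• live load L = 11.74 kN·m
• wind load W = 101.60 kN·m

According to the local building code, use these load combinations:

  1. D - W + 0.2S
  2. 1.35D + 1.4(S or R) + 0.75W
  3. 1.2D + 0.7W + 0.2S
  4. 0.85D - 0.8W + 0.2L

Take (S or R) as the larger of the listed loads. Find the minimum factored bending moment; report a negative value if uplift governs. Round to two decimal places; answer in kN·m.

112.74 kN·m

(S or R) → S = 79.37 kN·m.
1. 1.0(225.50) - 1.0(101.60) + 0.2(79.37) = 139.77
2. 1.35(225.50) + 1.4(79.37) + 0.75(101.60) = 491.74
3. 1.2(225.50) + 0.7(101.60) + 0.2(79.37) = 357.59
4. 0.85(225.50) - 0.8(101.60) + 0.2(11.74) = 112.74
Combination 4 gives the minimum: 112.74 kN·m.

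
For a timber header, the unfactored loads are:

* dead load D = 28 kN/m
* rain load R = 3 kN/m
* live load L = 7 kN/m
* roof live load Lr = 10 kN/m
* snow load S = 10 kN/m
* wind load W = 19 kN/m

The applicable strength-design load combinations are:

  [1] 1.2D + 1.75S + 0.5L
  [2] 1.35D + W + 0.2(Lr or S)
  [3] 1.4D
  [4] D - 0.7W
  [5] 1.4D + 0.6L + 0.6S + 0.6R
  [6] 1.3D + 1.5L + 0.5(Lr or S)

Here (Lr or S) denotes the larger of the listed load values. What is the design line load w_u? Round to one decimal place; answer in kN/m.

58.8 kN/m

(Lr or S) → Lr = 10 kN/m.
[1] 1.2(28) + 1.75(10) + 0.5(7) = 33.6 + 17.5 + 3.5 = 54.6
[2] 1.35(28) + 1.0(19) + 0.2(10) = 37.8 + 19.0 + 2.0 = 58.8
[3] 1.4(28) = 39.2
[4] 1.0(28) - 0.7(19) = 28.0 - 13.3 = 14.7
[5] 1.4(28) + 0.6(7) + 0.6(10) + 0.6(3) = 39.2 + 4.2 + 6.0 + 1.8 = 51.2
[6] 1.3(28) + 1.5(7) + 0.5(10) = 36.4 + 10.5 + 5.0 = 51.9
Combination 2 governs: w_u = 58.8 kN/m.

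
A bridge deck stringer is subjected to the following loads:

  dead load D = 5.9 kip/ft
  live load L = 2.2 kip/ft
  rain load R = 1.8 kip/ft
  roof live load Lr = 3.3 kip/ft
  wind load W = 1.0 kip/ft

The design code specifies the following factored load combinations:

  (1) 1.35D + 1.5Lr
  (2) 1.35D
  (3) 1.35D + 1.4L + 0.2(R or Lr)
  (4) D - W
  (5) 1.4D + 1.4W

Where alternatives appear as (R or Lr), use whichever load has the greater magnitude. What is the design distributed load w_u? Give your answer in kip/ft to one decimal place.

12.9 kip/ft

(R or Lr) → Lr = 3.3 kip/ft.
(1) 1.35(5.9) + 1.5(3.3) = 12.9
(2) 1.35(5.9) = 8.0
(3) 1.35(5.9) + 1.4(2.2) + 0.2(3.3) = 11.7
(4) 1.0(5.9) - 1.0(1.0) = 5.9 - 1.0 = 4.9
(5) 1.4(5.9) + 1.4(1.0) = 8.3 + 1.4 = 9.7
Maximum is from combination 1.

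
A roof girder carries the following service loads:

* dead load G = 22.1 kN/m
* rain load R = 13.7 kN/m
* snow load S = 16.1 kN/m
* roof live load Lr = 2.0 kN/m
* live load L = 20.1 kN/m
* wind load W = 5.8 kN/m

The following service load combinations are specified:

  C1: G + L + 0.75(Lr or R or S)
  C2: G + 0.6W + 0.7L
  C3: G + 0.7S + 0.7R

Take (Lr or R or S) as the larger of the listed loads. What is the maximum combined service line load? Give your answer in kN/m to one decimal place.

54.3 kN/m

(Lr or R or S) → S = 16.1 kN/m.
C1: 1.0(22.1) + 1.0(20.1) + 0.75(16.1) = 22.1 + 20.1 + 12.1 = 54.3
C2: 1.0(22.1) + 0.6(5.8) + 0.7(20.1) = 22.1 + 3.5 + 14.1 = 39.7
C3: 1.0(22.1) + 0.7(16.1) + 0.7(13.7) = 22.1 + 11.3 + 9.6 = 43.0
Maximum is from combination 1.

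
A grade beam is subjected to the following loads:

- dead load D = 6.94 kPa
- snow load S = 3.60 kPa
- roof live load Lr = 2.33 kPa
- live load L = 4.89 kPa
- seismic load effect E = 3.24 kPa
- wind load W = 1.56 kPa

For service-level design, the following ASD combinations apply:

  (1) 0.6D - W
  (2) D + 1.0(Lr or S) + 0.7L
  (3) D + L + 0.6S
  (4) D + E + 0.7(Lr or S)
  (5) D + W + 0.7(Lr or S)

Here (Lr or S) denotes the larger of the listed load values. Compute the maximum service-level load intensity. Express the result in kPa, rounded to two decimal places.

13.99 kPa

(Lr or S) → S = 3.60 kPa.
(1) 0.6(6.94) - 1.0(1.56) = 4.16 - 1.56 = 2.60
(2) 1.0(6.94) + 1.0(3.60) + 0.7(4.89) = 6.94 + 3.60 + 3.42 = 13.96
(3) 1.0(6.94) + 1.0(4.89) + 0.6(3.60) = 6.94 + 4.89 + 2.16 = 13.99
(4) 1.0(6.94) + 1.0(3.24) + 0.7(3.60) = 6.94 + 3.24 + 2.52 = 12.70
(5) 1.0(6.94) + 1.0(1.56) + 0.7(3.60) = 6.94 + 1.56 + 2.52 = 11.02
Maximum is from combination 3.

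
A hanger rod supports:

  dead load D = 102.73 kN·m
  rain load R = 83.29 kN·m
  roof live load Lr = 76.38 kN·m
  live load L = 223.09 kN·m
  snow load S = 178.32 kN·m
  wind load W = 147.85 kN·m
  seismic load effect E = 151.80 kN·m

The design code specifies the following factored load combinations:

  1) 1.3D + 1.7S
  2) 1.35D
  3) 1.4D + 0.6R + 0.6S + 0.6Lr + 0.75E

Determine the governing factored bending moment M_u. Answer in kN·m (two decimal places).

1) 1.3(102.73) + 1.7(178.32) = 133.55 + 303.14 = 436.69
2) 1.35(102.73) = 138.69
3) 1.4(102.73) + 0.6(83.29) + 0.6(178.32) + 0.6(76.38) + 0.75(151.80) = 460.47
Maximum is from combination 3.

460.47 kN·m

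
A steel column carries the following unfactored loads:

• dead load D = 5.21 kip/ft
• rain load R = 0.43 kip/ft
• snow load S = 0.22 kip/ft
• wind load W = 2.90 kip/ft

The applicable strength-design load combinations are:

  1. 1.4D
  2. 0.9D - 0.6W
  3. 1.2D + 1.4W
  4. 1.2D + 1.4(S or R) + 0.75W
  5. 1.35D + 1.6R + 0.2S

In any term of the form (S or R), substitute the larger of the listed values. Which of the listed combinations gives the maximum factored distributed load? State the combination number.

(S or R) → R = 0.43 kip/ft.
1. 1.4(5.21) = 7.29
2. 0.9(5.21) - 0.6(2.90) = 4.69 - 1.74 = 2.95
3. 1.2(5.21) + 1.4(2.90) = 6.25 + 4.06 = 10.31
4. 1.2(5.21) + 1.4(0.43) + 0.75(2.90) = 6.25 + 0.60 + 2.18 = 9.03
5. 1.35(5.21) + 1.6(0.43) + 0.2(0.22) = 7.77
The largest value is 10.31 kip/ft from combination 3.

Combination 3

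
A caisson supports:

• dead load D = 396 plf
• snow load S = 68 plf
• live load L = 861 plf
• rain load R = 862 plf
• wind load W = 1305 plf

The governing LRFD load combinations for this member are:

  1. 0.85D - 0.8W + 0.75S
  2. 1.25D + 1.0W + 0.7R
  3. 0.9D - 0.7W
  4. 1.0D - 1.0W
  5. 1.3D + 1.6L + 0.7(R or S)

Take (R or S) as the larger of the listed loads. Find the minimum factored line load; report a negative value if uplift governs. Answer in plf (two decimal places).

(R or S) → R = 862 plf.
1. 0.85(396) - 0.8(1305) + 0.75(68) = 336.60 - 1044.00 + 51.00 = -656.40
2. 1.25(396) + 1.0(1305) + 0.7(862) = 495.00 + 1305.00 + 603.40 = 2403.40
3. 0.9(396) - 0.7(1305) = 356.40 - 913.50 = -557.10
4. 1.0(396) - 1.0(1305) = 396.00 - 1305.00 = -909.00
5. 1.3(396) + 1.6(861) + 0.7(862) = 514.80 + 1377.60 + 603.40 = 2495.80
Combination 4 gives the minimum: -909.00 plf.

-909.00 plf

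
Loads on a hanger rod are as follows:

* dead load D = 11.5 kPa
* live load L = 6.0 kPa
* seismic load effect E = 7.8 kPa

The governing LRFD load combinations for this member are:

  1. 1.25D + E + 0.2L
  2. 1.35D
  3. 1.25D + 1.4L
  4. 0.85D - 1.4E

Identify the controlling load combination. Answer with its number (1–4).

Combination 1

1. 1.25(11.5) + 1.0(7.8) + 0.2(6.0) = 23.38
2. 1.35(11.5) = 15.53
3. 1.25(11.5) + 1.4(6.0) = 22.78
4. 0.85(11.5) - 1.4(7.8) = -1.15
The largest value is 23.38 kPa from combination 1.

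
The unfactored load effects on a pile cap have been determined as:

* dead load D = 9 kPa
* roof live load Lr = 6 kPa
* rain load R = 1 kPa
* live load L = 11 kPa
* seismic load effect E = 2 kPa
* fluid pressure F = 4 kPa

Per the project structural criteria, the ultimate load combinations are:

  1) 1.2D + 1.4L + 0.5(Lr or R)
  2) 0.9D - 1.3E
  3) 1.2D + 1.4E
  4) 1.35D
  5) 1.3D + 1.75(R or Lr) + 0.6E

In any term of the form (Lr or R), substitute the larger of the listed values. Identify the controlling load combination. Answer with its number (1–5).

Combination 1

(Lr or R) → Lr = 6 kPa; (R or Lr) → Lr = 6 kPa.
1) 1.2(9) + 1.4(11) + 0.5(6) = 10.8 + 15.4 + 3.0 = 29.2
2) 0.9(9) - 1.3(2) = 8.1 - 2.6 = 5.5
3) 1.2(9) + 1.4(2) = 10.8 + 2.8 = 13.6
4) 1.35(9) = 12.2
5) 1.3(9) + 1.75(6) + 0.6(2) = 11.7 + 10.5 + 1.2 = 23.4
The largest value is 29.2 kPa from combination 1.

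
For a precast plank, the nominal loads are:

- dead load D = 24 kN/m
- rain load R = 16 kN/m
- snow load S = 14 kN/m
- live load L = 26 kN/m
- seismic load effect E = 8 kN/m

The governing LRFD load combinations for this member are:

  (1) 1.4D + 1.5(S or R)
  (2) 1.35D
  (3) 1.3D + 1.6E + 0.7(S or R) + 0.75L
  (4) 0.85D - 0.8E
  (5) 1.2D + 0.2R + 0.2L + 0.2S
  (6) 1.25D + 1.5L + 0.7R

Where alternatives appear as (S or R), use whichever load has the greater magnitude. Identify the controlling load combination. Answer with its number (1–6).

Combination 6

(S or R) → R = 16 kN/m.
(1) 1.4(24) + 1.5(16) = 57.60
(2) 1.35(24) = 32.40
(3) 1.3(24) + 1.6(8) + 0.7(16) + 0.75(26) = 74.70
(4) 0.85(24) - 0.8(8) = 14.00
(5) 1.2(24) + 0.2(16) + 0.2(26) + 0.2(14) = 40.00
(6) 1.25(24) + 1.5(26) + 0.7(16) = 80.20
The largest value is 80.20 kN/m from combination 6.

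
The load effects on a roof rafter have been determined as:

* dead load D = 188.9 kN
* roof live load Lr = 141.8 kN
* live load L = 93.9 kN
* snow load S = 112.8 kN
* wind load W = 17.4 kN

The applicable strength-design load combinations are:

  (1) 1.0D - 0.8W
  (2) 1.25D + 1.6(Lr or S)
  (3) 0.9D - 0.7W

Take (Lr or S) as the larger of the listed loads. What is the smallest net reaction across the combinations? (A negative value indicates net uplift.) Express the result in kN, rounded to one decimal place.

157.8 kN

(Lr or S) → Lr = 141.8 kN.
(1) 1.0(188.9) - 0.8(17.4) = 188.9 - 13.9 = 175.0
(2) 1.25(188.9) + 1.6(141.8) = 236.1 + 226.9 = 463.0
(3) 0.9(188.9) - 0.7(17.4) = 170.0 - 12.2 = 157.8
Combination 3 gives the minimum: 157.8 kN.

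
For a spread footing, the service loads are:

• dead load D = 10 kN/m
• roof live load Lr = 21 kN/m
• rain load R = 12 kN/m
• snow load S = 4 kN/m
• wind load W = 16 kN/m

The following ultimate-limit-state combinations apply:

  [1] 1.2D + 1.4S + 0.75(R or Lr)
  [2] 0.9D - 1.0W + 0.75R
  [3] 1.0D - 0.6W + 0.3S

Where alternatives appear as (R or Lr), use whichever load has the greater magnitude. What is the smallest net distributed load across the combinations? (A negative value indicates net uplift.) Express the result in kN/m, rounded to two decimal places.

1.60 kN/m

(R or Lr) → Lr = 21 kN/m.
[1] 1.2(10) + 1.4(4) + 0.75(21) = 12.00 + 5.60 + 15.75 = 33.35
[2] 0.9(10) - 1.0(16) + 0.75(12) = 9.00 - 16.00 + 9.00 = 2.00
[3] 1.0(10) - 0.6(16) + 0.3(4) = 10.00 - 9.60 + 1.20 = 1.60
Combination 3 gives the minimum: 1.60 kN/m.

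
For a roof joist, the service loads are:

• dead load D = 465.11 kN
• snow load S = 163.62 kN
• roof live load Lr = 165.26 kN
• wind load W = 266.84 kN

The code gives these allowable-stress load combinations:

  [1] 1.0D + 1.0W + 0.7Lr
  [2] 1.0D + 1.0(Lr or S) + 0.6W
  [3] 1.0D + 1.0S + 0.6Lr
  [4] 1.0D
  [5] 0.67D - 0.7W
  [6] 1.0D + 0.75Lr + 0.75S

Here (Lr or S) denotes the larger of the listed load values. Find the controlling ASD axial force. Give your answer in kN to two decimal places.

(Lr or S) → Lr = 165.26 kN.
[1] 1.0(465.11) + 1.0(266.84) + 0.7(165.26) = 465.11 + 266.84 + 115.68 = 847.63
[2] 1.0(465.11) + 1.0(165.26) + 0.6(266.84) = 465.11 + 165.26 + 160.10 = 790.47
[3] 1.0(465.11) + 1.0(163.62) + 0.6(165.26) = 465.11 + 163.62 + 99.16 = 727.89
[4] 1.0(465.11) = 465.11
[5] 0.67(465.11) - 0.7(266.84) = 124.84
[6] 1.0(465.11) + 0.75(165.26) + 0.75(163.62) = 711.77
The controlling combination is 1, giving 847.63 kN.

847.63 kN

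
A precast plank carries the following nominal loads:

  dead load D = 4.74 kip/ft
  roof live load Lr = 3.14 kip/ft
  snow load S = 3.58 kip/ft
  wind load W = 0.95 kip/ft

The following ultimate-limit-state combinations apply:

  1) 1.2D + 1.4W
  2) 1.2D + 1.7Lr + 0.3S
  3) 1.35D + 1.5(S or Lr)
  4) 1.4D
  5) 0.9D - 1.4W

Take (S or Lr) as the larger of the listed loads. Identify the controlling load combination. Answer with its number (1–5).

Combination 2

(S or Lr) → S = 3.58 kip/ft.
1) 1.2(4.74) + 1.4(0.95) = 5.69 + 1.33 = 7.02
2) 1.2(4.74) + 1.7(3.14) + 0.3(3.58) = 5.69 + 5.34 + 1.07 = 12.10
3) 1.35(4.74) + 1.5(3.58) = 6.40 + 5.37 = 11.77
4) 1.4(4.74) = 6.64
5) 0.9(4.74) - 1.4(0.95) = 4.27 - 1.33 = 2.94
The largest value is 12.10 kip/ft from combination 2.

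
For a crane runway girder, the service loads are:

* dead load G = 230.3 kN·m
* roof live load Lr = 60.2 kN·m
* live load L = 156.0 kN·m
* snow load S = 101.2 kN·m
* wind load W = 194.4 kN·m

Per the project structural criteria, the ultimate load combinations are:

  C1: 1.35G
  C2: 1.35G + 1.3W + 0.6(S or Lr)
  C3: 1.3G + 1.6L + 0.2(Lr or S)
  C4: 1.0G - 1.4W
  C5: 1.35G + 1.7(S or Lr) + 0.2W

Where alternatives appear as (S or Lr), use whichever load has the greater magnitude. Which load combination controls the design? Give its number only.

(S or Lr) → S = 101.2 kN·m; (Lr or S) → S = 101.2 kN·m.
C1: 1.35(230.3) = 310.91
C2: 1.35(230.3) + 1.3(194.4) + 0.6(101.2) = 310.91 + 252.72 + 60.72 = 624.35
C3: 1.3(230.3) + 1.6(156.0) + 0.2(101.2) = 299.39 + 249.60 + 20.24 = 569.23
C4: 1.0(230.3) - 1.4(194.4) = 230.30 - 272.16 = -41.86
C5: 1.35(230.3) + 1.7(101.2) + 0.2(194.4) = 310.91 + 172.04 + 38.88 = 521.83
The largest value is 624.35 kN·m from combination 2.

Combination 2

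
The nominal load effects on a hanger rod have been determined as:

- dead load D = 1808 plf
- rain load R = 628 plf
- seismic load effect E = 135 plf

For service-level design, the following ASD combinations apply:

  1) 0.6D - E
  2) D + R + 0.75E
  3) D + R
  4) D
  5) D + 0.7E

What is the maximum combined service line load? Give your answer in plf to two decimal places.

1) 0.6(1808) - 1.0(135) = 1084.80 - 135.00 = 949.80
2) 1.0(1808) + 1.0(628) + 0.75(135) = 1808.00 + 628.00 + 101.25 = 2537.25
3) 1.0(1808) + 1.0(628) = 1808.00 + 628.00 = 2436.00
4) 1.0(1808) = 1808.00
5) 1.0(1808) + 0.7(135) = 1808.00 + 94.50 = 1902.50
The controlling combination is 2, giving 2537.25 plf.

2537.25 plf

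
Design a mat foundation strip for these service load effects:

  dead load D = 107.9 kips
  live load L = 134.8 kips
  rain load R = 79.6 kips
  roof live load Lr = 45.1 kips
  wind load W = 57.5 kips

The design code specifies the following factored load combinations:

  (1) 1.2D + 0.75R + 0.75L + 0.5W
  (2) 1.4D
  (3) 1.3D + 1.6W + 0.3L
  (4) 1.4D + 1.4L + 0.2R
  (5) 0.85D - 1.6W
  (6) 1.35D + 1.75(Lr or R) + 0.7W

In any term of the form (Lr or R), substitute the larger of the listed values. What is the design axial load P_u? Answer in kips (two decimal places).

355.70 kips

(Lr or R) → R = 79.6 kips.
(1) 1.2(107.9) + 0.75(79.6) + 0.75(134.8) + 0.5(57.5) = 129.48 + 59.70 + 101.10 + 28.75 = 319.03
(2) 1.4(107.9) = 151.06
(3) 1.3(107.9) + 1.6(57.5) + 0.3(134.8) = 140.27 + 92.00 + 40.44 = 272.71
(4) 1.4(107.9) + 1.4(134.8) + 0.2(79.6) = 151.06 + 188.72 + 15.92 = 355.70
(5) 0.85(107.9) - 1.6(57.5) = -0.29
(6) 1.35(107.9) + 1.75(79.6) + 0.7(57.5) = 145.67 + 139.30 + 40.25 = 325.22
Maximum is from combination 4.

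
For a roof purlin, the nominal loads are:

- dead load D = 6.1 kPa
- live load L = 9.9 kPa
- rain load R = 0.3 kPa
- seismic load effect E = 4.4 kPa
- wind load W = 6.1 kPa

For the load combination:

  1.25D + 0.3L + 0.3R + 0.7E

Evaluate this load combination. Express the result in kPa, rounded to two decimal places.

13.77 kPa

1.25(6.1) + 0.3(9.9) + 0.3(0.3) + 0.7(4.4) = 7.63 + 2.97 + 0.09 + 3.08 = 13.77
p_u = 13.77 kPa.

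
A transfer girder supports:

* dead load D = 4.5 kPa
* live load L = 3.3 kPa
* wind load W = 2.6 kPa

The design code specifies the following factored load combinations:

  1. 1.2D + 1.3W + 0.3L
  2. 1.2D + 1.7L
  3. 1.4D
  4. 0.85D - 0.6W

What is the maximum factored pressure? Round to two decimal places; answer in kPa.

11.01 kPa

1. 1.2(4.5) + 1.3(2.6) + 0.3(3.3) = 5.40 + 3.38 + 0.99 = 9.77
2. 1.2(4.5) + 1.7(3.3) = 5.40 + 5.61 = 11.01
3. 1.4(4.5) = 6.30
4. 0.85(4.5) - 0.6(2.6) = 3.83 - 1.56 = 2.27
The controlling combination is 2, giving 11.01 kPa.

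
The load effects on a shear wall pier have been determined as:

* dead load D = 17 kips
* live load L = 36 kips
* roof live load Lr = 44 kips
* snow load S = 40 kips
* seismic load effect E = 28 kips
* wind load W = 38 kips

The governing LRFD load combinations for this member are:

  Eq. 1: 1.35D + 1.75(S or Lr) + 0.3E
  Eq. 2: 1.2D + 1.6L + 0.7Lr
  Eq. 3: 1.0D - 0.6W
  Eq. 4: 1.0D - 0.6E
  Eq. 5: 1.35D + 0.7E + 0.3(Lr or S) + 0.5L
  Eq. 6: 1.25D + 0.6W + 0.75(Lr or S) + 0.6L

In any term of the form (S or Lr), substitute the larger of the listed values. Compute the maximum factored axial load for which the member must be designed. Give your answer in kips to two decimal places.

108.80 kips

(S or Lr) → Lr = 44 kips; (Lr or S) → Lr = 44 kips.
Eq. 1: 1.35(17) + 1.75(44) + 0.3(28) = 22.95 + 77.00 + 8.40 = 108.35
Eq. 2: 1.2(17) + 1.6(36) + 0.7(44) = 20.40 + 57.60 + 30.80 = 108.80
Eq. 3: 1.0(17) - 0.6(38) = 17.00 - 22.80 = -5.80
Eq. 4: 1.0(17) - 0.6(28) = 17.00 - 16.80 = 0.20
Eq. 5: 1.35(17) + 0.7(28) + 0.3(44) + 0.5(36) = 22.95 + 19.60 + 13.20 + 18.00 = 73.75
Eq. 6: 1.25(17) + 0.6(38) + 0.75(44) + 0.6(36) = 21.25 + 22.80 + 33.00 + 21.60 = 98.65
The controlling combination is 2, giving 108.80 kips.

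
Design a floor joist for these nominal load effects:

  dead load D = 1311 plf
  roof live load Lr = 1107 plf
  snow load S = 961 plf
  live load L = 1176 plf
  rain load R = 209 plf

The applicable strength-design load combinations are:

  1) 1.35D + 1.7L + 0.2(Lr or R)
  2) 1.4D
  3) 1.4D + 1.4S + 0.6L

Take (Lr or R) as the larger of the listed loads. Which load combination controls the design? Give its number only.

Combination 1

(Lr or R) → Lr = 1107 plf.
1) 1.35(1311) + 1.7(1176) + 0.2(1107) = 1769.85 + 1999.20 + 221.40 = 3990.45
2) 1.4(1311) = 1835.40
3) 1.4(1311) + 1.4(961) + 0.6(1176) = 1835.40 + 1345.40 + 705.60 = 3886.40
The largest value is 3990.45 plf from combination 1.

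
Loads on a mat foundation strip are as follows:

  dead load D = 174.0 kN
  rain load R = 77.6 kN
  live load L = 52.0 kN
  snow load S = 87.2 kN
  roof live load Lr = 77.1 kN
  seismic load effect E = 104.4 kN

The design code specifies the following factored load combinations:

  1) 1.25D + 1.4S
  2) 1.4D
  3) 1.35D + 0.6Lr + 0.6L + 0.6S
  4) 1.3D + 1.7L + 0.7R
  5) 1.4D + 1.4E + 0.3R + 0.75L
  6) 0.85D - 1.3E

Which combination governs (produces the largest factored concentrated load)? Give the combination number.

1) 1.25(174.0) + 1.4(87.2) = 339.6
2) 1.4(174.0) = 243.6
3) 1.35(174.0) + 0.6(77.1) + 0.6(52.0) + 0.6(87.2) = 364.7
4) 1.3(174.0) + 1.7(52.0) + 0.7(77.6) = 368.9
5) 1.4(174.0) + 1.4(104.4) + 0.3(77.6) + 0.75(52.0) = 452.0
6) 0.85(174.0) - 1.3(104.4) = 12.2
The largest value is 452.0 kN from combination 5.

Combination 5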